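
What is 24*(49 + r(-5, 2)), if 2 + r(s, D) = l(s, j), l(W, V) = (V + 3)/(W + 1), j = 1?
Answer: 1104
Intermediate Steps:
l(W, V) = (3 + V)/(1 + W)
r(s, D) = -2 + 4/(1 + s) (r(s, D) = -2 + (3 + 1)/(1 + s) = -2 + 4/(1 + s))
24*(49 + r(-5, 2)) = 24*(49 + 2*(1 - 1*(-5))/(1 - 5)) = 24*(49 + 2*(1 + 5)/(-4)) = 24*(49 + 2*(-¼)*6) = 24*(49 - 3) = 24*46 = 1104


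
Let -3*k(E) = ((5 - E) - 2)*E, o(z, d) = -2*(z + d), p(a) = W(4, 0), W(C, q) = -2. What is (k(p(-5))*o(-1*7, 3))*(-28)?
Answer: -2240/3 ≈ -746.67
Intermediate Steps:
p(a) = -2
o(z, d) = -2*d - 2*z (o(z, d) = -2*(d + z) = -2*d - 2*z)
k(E) = -E*(3 - E)/3 (k(E) = -((5 - E) - 2)*E/3 = -(3 - E)*E/3 = -E*(3 - E)/3)
(k(p(-5))*o(-1*7, 3))*(-28) = (((⅓)*(-2)*(-3 - 2))*(-2*3 - (-2)*7))*(-28) = (((⅓)*(-2)*(-5))*(-6 - 2*(-7)))*(-28) = (10*(-6 + 14)/3)*(-28) = ((10/3)*8)*(-28) = (80/3)*(-28) = -2240/3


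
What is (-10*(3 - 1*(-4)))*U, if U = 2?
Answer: -140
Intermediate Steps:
(-10*(3 - 1*(-4)))*U = -10*(3 - 1*(-4))*2 = -10*(3 + 4)*2 = -10*7*2 = -70*2 = -140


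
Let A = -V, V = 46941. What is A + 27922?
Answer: -19019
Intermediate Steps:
A = -46941 (A = -1*46941 = -46941)
A + 27922 = -46941 + 27922 = -19019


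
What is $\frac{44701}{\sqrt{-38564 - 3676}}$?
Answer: $- \frac{44701 i \sqrt{165}}{2640} \approx - 217.5 i$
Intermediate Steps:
$\frac{44701}{\sqrt{-38564 - 3676}} = \frac{44701}{\sqrt{-42240}} = \frac{44701}{16 i \sqrt{165}} = 44701 \left(- \frac{i \sqrt{165}}{2640}\right) = - \frac{44701 i \sqrt{165}}{2640}$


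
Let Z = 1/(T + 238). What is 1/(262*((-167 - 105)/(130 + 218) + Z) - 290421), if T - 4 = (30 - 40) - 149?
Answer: -7221/2098585975 ≈ -3.4409e-6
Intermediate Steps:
T = -155 (T = 4 + ((30 - 40) - 149) = 4 + (-10 - 149) = 4 - 159 = -155)
Z = 1/83 (Z = 1/(-155 + 238) = 1/83 ≈ 0.012048)
1/(262*((-167 - 105)/(130 + 218) + Z) - 290421) = 1/(262*((-167 - 105)/(130 + 218) + 1/83) - 290421) = 1/(262*(-272/348 + 1/83) - 290421) = 1/(262*(-272*1/348 + 1/83) - 290421) = 1/(262*(-68/87 + 1/83) - 290421) = 1/(262*(-5557/7221) - 290421) = 1/(-1455934/7221 - 290421) = 1/(-2098585975/7221) = -7221/2098585975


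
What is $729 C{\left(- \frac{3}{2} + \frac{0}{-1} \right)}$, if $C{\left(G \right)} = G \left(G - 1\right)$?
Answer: $\frac{10935}{4} \approx 2733.8$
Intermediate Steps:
$C{\left(G \right)} = G \left(-1 + G\right)$
$729 C{\left(- \frac{3}{2} + \frac{0}{-1} \right)} = 729 \left(- \frac{3}{2} + \frac{0}{-1}\right) \left(-1 + \left(- \frac{3}{2} + \frac{0}{-1}\right)\right) = 729 \left(\left(-3\right) \frac{1}{2} + 0 \left(-1\right)\right) \left(-1 + \left(\left(-3\right) \frac{1}{2} + 0 \left(-1\right)\right)\right) = 729 \left(- \frac{3}{2} + 0\right) \left(-1 + \left(- \frac{3}{2} + 0\right)\right) = 729 \left(- \frac{3 \left(-1 - \frac{3}{2}\right)}{2}\right) = 729 \left(\left(- \frac{3}{2}\right) \left(- \frac{5}{2}\right)\right) = 729 \cdot \frac{15}{4} = \frac{10935}{4}$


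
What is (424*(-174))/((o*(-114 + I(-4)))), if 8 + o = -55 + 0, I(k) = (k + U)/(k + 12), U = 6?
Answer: -98368/9555 ≈ -10.295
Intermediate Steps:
I(k) = (6 + k)/(12 + k) (I(k) = (k + 6)/(k + 12) = (6 + k)/(12 + k))
o = -63 (o = -8 + (-55 + 0) = -8 - 55 = -63)
(424*(-174))/((o*(-114 + I(-4)))) = (424*(-174))/((-63*(-114 + (6 - 4)/(12 - 4)))) = -73776*(-1/(63*(-114 + 2/8))) = -73776*(-1/(63*(-114 + (⅛)*2))) = -73776*(-1/(63*(-114 + ¼))) = -73776/((-63*(-455/4))) = -73776/28665/4 = -73776*4/28665 = -98368/9555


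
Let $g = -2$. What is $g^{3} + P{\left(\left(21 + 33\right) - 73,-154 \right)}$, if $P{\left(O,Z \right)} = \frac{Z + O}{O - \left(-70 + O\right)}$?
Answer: $- \frac{733}{70} \approx -10.471$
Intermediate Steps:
$P{\left(O,Z \right)} = \frac{O}{70} + \frac{Z}{70}$ ($P{\left(O,Z \right)} = \frac{O + Z}{70} = \left(O + Z\right) \frac{1}{70} = \frac{O}{70} + \frac{Z}{70}$)
$g^{3} + P{\left(\left(21 + 33\right) - 73,-154 \right)} = \left(-2\right)^{3} + \left(\frac{\left(21 + 33\right) - 73}{70} + \frac{1}{70} \left(-154\right)\right) = -8 - \left(\frac{11}{5} - \frac{54 - 73}{70}\right) = -8 + \left(\frac{1}{70} \left(-19\right) - \frac{11}{5}\right) = -8 - \frac{173}{70} = - \frac{733}{70}$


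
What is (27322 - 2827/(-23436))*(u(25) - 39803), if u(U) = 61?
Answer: -410445901379/378 ≈ -1.0858e+9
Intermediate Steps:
(27322 - 2827/(-23436))*(u(25) - 39803) = (27322 - 2827/(-23436))*(61 - 39803) = (27322 - 2827*(-1/23436))*(-39742) = (27322 + 2827/23436)*(-39742) = (640321219/23436)*(-39742) = -410445901379/378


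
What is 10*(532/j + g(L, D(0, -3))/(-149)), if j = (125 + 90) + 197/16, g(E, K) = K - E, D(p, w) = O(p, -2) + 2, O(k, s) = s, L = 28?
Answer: 13701240/541913 ≈ 25.283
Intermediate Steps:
D(p, w) = 0 (D(p, w) = -2 + 2 = 0)
j = 3637/16 (j = 215 + 197*(1/16) = 215 + 197/16 = 3637/16 ≈ 227.31)
10*(532/j + g(L, D(0, -3))/(-149)) = 10*(532/(3637/16) + (0 - 1*28)/(-149)) = 10*(532*(16/3637) + (0 - 28)*(-1/149)) = 10*(8512/3637 - 28*(-1/149)) = 10*(8512/3637 + 28/149) = 10*(1370124/541913) = 13701240/541913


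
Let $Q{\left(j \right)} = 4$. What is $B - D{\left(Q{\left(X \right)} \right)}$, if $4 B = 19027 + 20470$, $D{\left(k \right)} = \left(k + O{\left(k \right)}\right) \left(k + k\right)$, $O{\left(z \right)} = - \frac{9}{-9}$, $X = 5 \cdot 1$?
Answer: $\frac{39337}{4} \approx 9834.3$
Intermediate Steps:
$X = 5$
$O{\left(z \right)} = 1$ ($O{\left(z \right)} = \left(-9\right) \left(- \frac{1}{9}\right) = 1$)
$D{\left(k \right)} = 2 k \left(1 + k\right)$ ($D{\left(k \right)} = \left(k + 1\right) \left(k + k\right) = \left(1 + k\right) 2 k = 2 k \left(1 + k\right)$)
$B = \frac{39497}{4}$ ($B = \frac{19027 + 20470}{4} = \frac{1}{4} \cdot 39497 = \frac{39497}{4} \approx 9874.3$)
$B - D{\left(Q{\left(X \right)} \right)} = \frac{39497}{4} - 2 \cdot 4 \left(1 + 4\right) = \frac{39497}{4} - 2 \cdot 4 \cdot 5 = \frac{39497}{4} - 40 = \frac{39337}{4}$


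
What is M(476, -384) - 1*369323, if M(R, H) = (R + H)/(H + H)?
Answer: -70910039/192 ≈ -3.6932e+5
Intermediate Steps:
M(R, H) = (H + R)/(2*H) (M(R, H) = (H + R)/((2*H)) = (H + R)*(1/(2*H)) = (H + R)/(2*H))
M(476, -384) - 1*369323 = (1/2)*(-384 + 476)/(-384) - 1*369323 = (1/2)*(-1/384)*92 - 369323 = -23/192 - 369323 = -70910039/192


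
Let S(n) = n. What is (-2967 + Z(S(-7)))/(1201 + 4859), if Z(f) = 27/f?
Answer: -1733/3535 ≈ -0.49024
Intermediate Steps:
(-2967 + Z(S(-7)))/(1201 + 4859) = (-2967 + 27/(-7))/(1201 + 4859) = (-2967 + 27*(-1/7))/6060 = (-2967 - 27/7)*(1/6060) = -20796/7*1/6060 = -1733/3535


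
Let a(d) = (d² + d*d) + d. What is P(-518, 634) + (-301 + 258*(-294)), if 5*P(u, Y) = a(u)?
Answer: 31073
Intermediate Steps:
a(d) = d + 2*d² (a(d) = (d² + d²) + d = 2*d² + d = d + 2*d²)
P(u, Y) = u*(1 + 2*u)/5 (P(u, Y) = (u*(1 + 2*u))/5 = u*(1 + 2*u)/5)
P(-518, 634) + (-301 + 258*(-294)) = (⅕)*(-518)*(1 + 2*(-518)) + (-301 + 258*(-294)) = (⅕)*(-518)*(1 - 1036) + (-301 - 75852) = (⅕)*(-518)*(-1035) - 76153 = 107226 - 76153 = 31073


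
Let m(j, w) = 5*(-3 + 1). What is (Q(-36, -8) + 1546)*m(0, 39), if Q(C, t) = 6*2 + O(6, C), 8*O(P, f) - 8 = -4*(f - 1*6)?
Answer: -15800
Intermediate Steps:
m(j, w) = -10 (m(j, w) = 5*(-2) = -10)
O(P, f) = 4 - f/2 (O(P, f) = 1 + (-4*(f - 1*6))/8 = 1 + (-4*(f - 6))/8 = 1 + (-4*(-6 + f))/8 = 1 + (24 - 4*f)/8 = 1 + (3 - f/2) = 4 - f/2)
Q(C, t) = 16 - C/2 (Q(C, t) = 6*2 + (4 - C/2) = 12 + (4 - C/2) = 16 - C/2)
(Q(-36, -8) + 1546)*m(0, 39) = ((16 - ½*(-36)) + 1546)*(-10) = ((16 + 18) + 1546)*(-10) = (34 + 1546)*(-10) = 1580*(-10) = -15800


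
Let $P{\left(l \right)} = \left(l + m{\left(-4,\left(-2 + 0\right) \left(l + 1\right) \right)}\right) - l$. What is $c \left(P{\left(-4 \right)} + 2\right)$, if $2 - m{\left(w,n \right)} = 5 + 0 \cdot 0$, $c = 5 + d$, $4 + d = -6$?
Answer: $5$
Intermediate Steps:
$d = -10$ ($d = -4 - 6 = -10$)
$c = -5$ ($c = 5 - 10 = -5$)
$m{\left(w,n \right)} = -3$ ($m{\left(w,n \right)} = 2 - \left(5 + 0 \cdot 0\right) = 2 - \left(5 + 0\right) = 2 - 5 = -3$)
$P{\left(l \right)} = -3$ ($P{\left(l \right)} = \left(l - 3\right) - l = \left(-3 + l\right) - l = -3$)
$c \left(P{\left(-4 \right)} + 2\right) = - 5 \left(-3 + 2\right) = \left(-5\right) \left(-1\right) = 5$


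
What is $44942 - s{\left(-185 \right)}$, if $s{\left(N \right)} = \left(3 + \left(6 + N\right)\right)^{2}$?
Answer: $13966$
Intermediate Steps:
$s{\left(N \right)} = \left(9 + N\right)^{2}$
$44942 - s{\left(-185 \right)} = 44942 - \left(9 - 185\right)^{2} = 44942 - \left(-176\right)^{2} = 44942 - 30976 = 13966$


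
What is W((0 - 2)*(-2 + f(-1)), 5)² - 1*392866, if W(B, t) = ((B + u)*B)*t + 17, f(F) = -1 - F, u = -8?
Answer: -388897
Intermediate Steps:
W(B, t) = 17 + B*t*(-8 + B) (W(B, t) = ((B - 8)*B)*t + 17 = ((-8 + B)*B)*t + 17 = (B*(-8 + B))*t + 17 = B*t*(-8 + B) + 17 = 17 + B*t*(-8 + B))
W((0 - 2)*(-2 + f(-1)), 5)² - 1*392866 = (17 + 5*((0 - 2)*(-2 + (-1 - 1*(-1))))² - 8*(0 - 2)*(-2 + (-1 - 1*(-1)))*5)² - 1*392866 = (17 + 5*(-2*(-2 + (-1 + 1)))² - 8*(-2*(-2 + (-1 + 1)))*5)² - 392866 = (17 + 5*(-2*(-2 + 0))² - 8*(-2*(-2 + 0))*5)² - 392866 = (17 + 5*(-2*(-2))² - 8*(-2*(-2))*5)² - 392866 = (17 + 5*4² - 8*4*5)² - 392866 = (17 + 5*16 - 160)² - 392866 = (17 + 80 - 160)² - 392866 = (-63)² - 392866 = 3969 - 392866 = -388897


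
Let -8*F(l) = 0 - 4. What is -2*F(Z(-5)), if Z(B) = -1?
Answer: -1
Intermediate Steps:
F(l) = ½ (F(l) = -(0 - 4)/8 = -⅛*(-4) = ½)
-2*F(Z(-5)) = -2*½ = -1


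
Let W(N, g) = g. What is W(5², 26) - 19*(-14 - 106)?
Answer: 2306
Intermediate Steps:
W(5², 26) - 19*(-14 - 106) = 26 - 19*(-14 - 106) = 26 - 19*(-120) = 26 + 2280 = 2306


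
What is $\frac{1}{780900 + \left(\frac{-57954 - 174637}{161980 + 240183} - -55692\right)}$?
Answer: $\frac{402163}{336446115905} \approx 1.1953 \cdot 10^{-6}$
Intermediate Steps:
$\frac{1}{780900 + \left(\frac{-57954 - 174637}{161980 + 240183} - -55692\right)} = \frac{1}{780900 + \left(- \frac{232591}{402163} + 55692\right)} = \frac{1}{780900 + \frac{22397029205}{402163}} = \frac{1}{\frac{336446115905}{402163}} = \frac{402163}{336446115905}$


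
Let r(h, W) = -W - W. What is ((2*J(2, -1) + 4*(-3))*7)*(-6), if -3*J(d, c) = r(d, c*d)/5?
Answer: 2632/5 ≈ 526.40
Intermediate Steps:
r(h, W) = -2*W
J(d, c) = 2*c*d/15 (J(d, c) = -(-2*c*d)/(3*5) = -(-2)*c*d/15 = 2*c*d/15)
((2*J(2, -1) + 4*(-3))*7)*(-6) = ((2*((2/15)*(-1)*2) + 4*(-3))*7)*(-6) = ((2*(-4/15) - 12)*7)*(-6) = ((-8/15 - 12)*7)*(-6) = -188/15*7*(-6) = -1316/15*(-6) = 2632/5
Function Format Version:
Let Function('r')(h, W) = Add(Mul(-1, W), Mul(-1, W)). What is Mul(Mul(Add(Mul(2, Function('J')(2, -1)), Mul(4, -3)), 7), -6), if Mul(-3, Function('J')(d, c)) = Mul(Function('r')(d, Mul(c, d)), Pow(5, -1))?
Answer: Rational(2632, 5) ≈ 526.40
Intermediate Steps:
Function('r')(h, W) = Mul(-2, W)
Function('J')(d, c) = Mul(Rational(2, 15), c, d) (Function('J')(d, c) = Mul(Rational(-1, 3), Mul(Mul(-2, Mul(c, d)), Pow(5, -1))) = Mul(Rational(-1, 3), Mul(Mul(-2, c, d), Rational(1, 5))) = Mul(Rational(-1, 3), Mul(Rational(-2, 5), c, d)) = Mul(Rational(2, 15), c, d))
Mul(Mul(Add(Mul(2, Function('J')(2, -1)), Mul(4, -3)), 7), -6) = Mul(Mul(Add(Mul(2, Mul(Rational(2, 15), -1, 2)), Mul(4, -3)), 7), -6) = Mul(Mul(Add(Mul(2, Rational(-4, 15)), -12), 7), -6) = Mul(Mul(Add(Rational(-8, 15), -12), 7), -6) = Mul(Mul(Rational(-188, 15), 7), -6) = Mul(Rational(-1316, 15), -6) = Rational(2632, 5)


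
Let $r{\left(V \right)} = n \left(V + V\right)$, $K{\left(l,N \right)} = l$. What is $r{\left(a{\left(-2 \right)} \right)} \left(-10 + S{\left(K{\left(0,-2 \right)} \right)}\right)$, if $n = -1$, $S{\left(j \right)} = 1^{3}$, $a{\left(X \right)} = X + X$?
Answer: $-72$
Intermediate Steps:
$a{\left(X \right)} = 2 X$
$S{\left(j \right)} = 1$
$r{\left(V \right)} = - 2 V$ ($r{\left(V \right)} = - (V + V) = - 2 V$)
$r{\left(a{\left(-2 \right)} \right)} \left(-10 + S{\left(K{\left(0,-2 \right)} \right)}\right) = - 2 \cdot 2 \left(-2\right) \left(-10 + 1\right) = \left(-2\right) \left(-4\right) \left(-9\right) = 8 \left(-9\right) = -72$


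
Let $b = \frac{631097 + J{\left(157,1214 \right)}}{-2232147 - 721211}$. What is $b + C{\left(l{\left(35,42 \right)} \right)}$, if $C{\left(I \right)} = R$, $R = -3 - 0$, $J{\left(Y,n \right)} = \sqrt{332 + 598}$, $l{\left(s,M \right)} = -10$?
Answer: $- \frac{9491171}{2953358} - \frac{\sqrt{930}}{2953358} \approx -3.2137$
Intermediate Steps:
$J{\left(Y,n \right)} = \sqrt{930}$
$R = -3$ ($R = -3 + 0 = -3$)
$C{\left(I \right)} = -3$
$b = - \frac{631097}{2953358} - \frac{\sqrt{930}}{2953358}$ ($b = \frac{631097 + \sqrt{930}}{-2232147 - 721211} = \frac{631097 + \sqrt{930}}{-2953358} = \left(631097 + \sqrt{930}\right) \left(- \frac{1}{2953358}\right) = - \frac{631097}{2953358} - \frac{\sqrt{930}}{2953358} \approx -0.2137$)
$b + C{\left(l{\left(35,42 \right)} \right)} = \left(- \frac{631097}{2953358} - \frac{\sqrt{930}}{2953358}\right) - 3 = - \frac{9491171}{2953358} - \frac{\sqrt{930}}{2953358}$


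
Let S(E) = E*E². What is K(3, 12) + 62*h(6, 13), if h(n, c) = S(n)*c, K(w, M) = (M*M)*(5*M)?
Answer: 182736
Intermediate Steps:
S(E) = E³
K(w, M) = 5*M³ (K(w, M) = M²*(5*M) = 5*M³)
h(n, c) = c*n³ (h(n, c) = n³*c = c*n³)
K(3, 12) + 62*h(6, 13) = 5*12³ + 62*(13*6³) = 5*1728 + 62*(13*216) = 8640 + 62*2808 = 8640 + 174096 = 182736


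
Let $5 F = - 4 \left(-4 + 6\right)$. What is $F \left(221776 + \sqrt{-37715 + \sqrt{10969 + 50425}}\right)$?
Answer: $- \frac{1774208}{5} - \frac{8 i \sqrt{37715 - \sqrt{61394}}}{5} \approx -3.5484 \cdot 10^{5} - 309.7 i$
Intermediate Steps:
$F = - \frac{8}{5}$ ($F = \frac{\left(-4\right) \left(-4 + 6\right)}{5} = \frac{\left(-4\right) 2}{5} = \frac{1}{5} \left(-8\right) = - \frac{8}{5} \approx -1.6$)
$F \left(221776 + \sqrt{-37715 + \sqrt{10969 + 50425}}\right) = - \frac{8 \left(221776 + \sqrt{-37715 + \sqrt{10969 + 50425}}\right)}{5} = - \frac{8 \left(221776 + \sqrt{-37715 + \sqrt{61394}}\right)}{5} = - \frac{1774208}{5} - \frac{8 \sqrt{-37715 + \sqrt{61394}}}{5}$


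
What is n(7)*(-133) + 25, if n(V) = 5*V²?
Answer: -32560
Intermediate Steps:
n(7)*(-133) + 25 = (5*7²)*(-133) + 25 = (5*49)*(-133) + 25 = 245*(-133) + 25 = -32585 + 25 = -32560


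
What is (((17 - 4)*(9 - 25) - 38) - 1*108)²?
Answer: 125316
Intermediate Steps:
(((17 - 4)*(9 - 25) - 38) - 1*108)² = ((13*(-16) - 38) - 108)² = ((-208 - 38) - 108)² = (-246 - 108)² = (-354)² = 125316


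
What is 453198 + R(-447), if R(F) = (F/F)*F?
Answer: 452751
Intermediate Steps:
R(F) = F (R(F) = 1*F = F)
453198 + R(-447) = 453198 - 447 = 452751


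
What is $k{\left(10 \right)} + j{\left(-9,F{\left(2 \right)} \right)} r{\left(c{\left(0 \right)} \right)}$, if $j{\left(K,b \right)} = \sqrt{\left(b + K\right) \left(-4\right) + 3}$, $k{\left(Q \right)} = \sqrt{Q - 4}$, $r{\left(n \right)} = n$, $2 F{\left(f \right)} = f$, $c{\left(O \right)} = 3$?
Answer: $\sqrt{6} + 3 \sqrt{35} \approx 20.198$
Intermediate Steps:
$F{\left(f \right)} = \frac{f}{2}$
$k{\left(Q \right)} = \sqrt{-4 + Q}$
$j{\left(K,b \right)} = \sqrt{3 - 4 K - 4 b}$ ($j{\left(K,b \right)} = \sqrt{\left(K + b\right) \left(-4\right) + 3} = \sqrt{\left(- 4 K - 4 b\right) + 3} = \sqrt{3 - 4 K - 4 b}$)
$k{\left(10 \right)} + j{\left(-9,F{\left(2 \right)} \right)} r{\left(c{\left(0 \right)} \right)} = \sqrt{-4 + 10} + \sqrt{3 - -36 - 4 \cdot \frac{1}{2} \cdot 2} \cdot 3 = \sqrt{6} + \sqrt{3 + 36 - 4} \cdot 3 = \sqrt{6} + \sqrt{35} \cdot 3 = \sqrt{6} + 3 \sqrt{35}$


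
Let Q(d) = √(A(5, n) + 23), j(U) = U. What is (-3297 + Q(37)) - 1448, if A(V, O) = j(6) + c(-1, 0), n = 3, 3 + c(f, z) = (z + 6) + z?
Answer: -4745 + 4*√2 ≈ -4739.3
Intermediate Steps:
c(f, z) = 3 + 2*z (c(f, z) = -3 + ((z + 6) + z) = -3 + ((6 + z) + z) = -3 + (6 + 2*z) = 3 + 2*z)
A(V, O) = 9 (A(V, O) = 6 + (3 + 2*0) = 6 + (3 + 0) = 6 + 3 = 9)
Q(d) = 4*√2 (Q(d) = √(9 + 23) = √32 = 4*√2)
(-3297 + Q(37)) - 1448 = (-3297 + 4*√2) - 1448 = -4745 + 4*√2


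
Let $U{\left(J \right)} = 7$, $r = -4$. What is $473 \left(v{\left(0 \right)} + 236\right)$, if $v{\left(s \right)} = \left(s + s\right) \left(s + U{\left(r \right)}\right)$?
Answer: $111628$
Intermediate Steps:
$v{\left(s \right)} = 2 s \left(7 + s\right)$ ($v{\left(s \right)} = \left(s + s\right) \left(s + 7\right) = 2 s \left(7 + s\right)$)
$473 \left(v{\left(0 \right)} + 236\right) = 473 \left(2 \cdot 0 \left(7 + 0\right) + 236\right) = 473 \left(2 \cdot 0 \cdot 7 + 236\right) = 473 \left(0 + 236\right) = 473 \cdot 236 = 111628$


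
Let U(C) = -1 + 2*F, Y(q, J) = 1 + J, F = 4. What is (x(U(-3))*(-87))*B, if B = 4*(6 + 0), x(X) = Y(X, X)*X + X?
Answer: -131544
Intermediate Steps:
U(C) = 7 (U(C) = -1 + 2*4 = -1 + 8 = 7)
x(X) = X + X*(1 + X) (x(X) = (1 + X)*X + X = X*(1 + X) + X = X + X*(1 + X))
B = 24 (B = 4*6 = 24)
(x(U(-3))*(-87))*B = ((7*(2 + 7))*(-87))*24 = ((7*9)*(-87))*24 = (63*(-87))*24 = -5481*24 = -131544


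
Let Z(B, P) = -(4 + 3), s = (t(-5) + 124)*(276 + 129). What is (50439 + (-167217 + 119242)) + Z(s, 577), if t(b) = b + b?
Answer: 2457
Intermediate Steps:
t(b) = 2*b
s = 46170 (s = (2*(-5) + 124)*(276 + 129) = (-10 + 124)*405 = 114*405 = 46170)
Z(B, P) = -7 (Z(B, P) = -1*7 = -7)
(50439 + (-167217 + 119242)) + Z(s, 577) = (50439 + (-167217 + 119242)) - 7 = (50439 - 47975) - 7 = 2464 - 7 = 2457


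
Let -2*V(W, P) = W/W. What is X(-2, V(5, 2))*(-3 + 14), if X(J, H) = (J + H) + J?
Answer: -99/2 ≈ -49.500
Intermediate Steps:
V(W, P) = -½ (V(W, P) = -W/(2*W) = -½*1 = -½)
X(J, H) = H + 2*J (X(J, H) = (H + J) + J = H + 2*J)
X(-2, V(5, 2))*(-3 + 14) = (-½ + 2*(-2))*(-3 + 14) = (-½ - 4)*11 = -9/2*11 = -99/2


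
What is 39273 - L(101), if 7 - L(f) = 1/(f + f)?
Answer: 7931733/202 ≈ 39266.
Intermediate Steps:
L(f) = 7 - 1/(2*f) (L(f) = 7 - 1/(f + f) = 7 - 1/(2*f))
39273 - L(101) = 39273 - (7 - ½/101) = 39273 - (7 - ½*1/101) = 39273 - (7 - 1/202) = 39273 - 1*1413/202 = 39273 - 1413/202 = 7931733/202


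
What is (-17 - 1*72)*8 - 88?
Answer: -800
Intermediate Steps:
(-17 - 1*72)*8 - 88 = (-17 - 72)*8 - 88 = -89*8 - 88 = -712 - 88 = -800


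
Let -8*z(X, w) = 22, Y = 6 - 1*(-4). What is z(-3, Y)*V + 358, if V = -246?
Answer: 2069/2 ≈ 1034.5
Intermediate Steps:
Y = 10 (Y = 6 + 4 = 10)
z(X, w) = -11/4 (z(X, w) = -⅛*22 = -11/4)
z(-3, Y)*V + 358 = -11/4*(-246) + 358 = 1353/2 + 358 = 2069/2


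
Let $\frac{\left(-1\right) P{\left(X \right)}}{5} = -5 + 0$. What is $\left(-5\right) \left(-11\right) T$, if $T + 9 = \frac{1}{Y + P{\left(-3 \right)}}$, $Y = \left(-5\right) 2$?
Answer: $- \frac{1474}{3} \approx -491.33$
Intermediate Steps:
$P{\left(X \right)} = 25$ ($P{\left(X \right)} = - 5 \left(-5 + 0\right) = \left(-5\right) \left(-5\right) = 25$)
$Y = -10$
$T = - \frac{134}{15}$ ($T = -9 + \frac{1}{-10 + 25} = -9 + \frac{1}{15} = - \frac{134}{15} \approx -8.9333$)
$\left(-5\right) \left(-11\right) T = \left(-5\right) \left(-11\right) \left(- \frac{134}{15}\right) = 55 \left(- \frac{134}{15}\right) = - \frac{1474}{3}$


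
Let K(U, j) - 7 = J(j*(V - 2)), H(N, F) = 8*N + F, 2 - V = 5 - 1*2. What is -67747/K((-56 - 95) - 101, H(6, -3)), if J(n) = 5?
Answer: -67747/12 ≈ -5645.6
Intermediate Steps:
V = -1 (V = 2 - (5 - 1*2) = 2 - (5 - 2) = 2 - 1*3 = 2 - 3 = -1)
H(N, F) = F + 8*N
K(U, j) = 12 (K(U, j) = 7 + 5 = 12)
-67747/K((-56 - 95) - 101, H(6, -3)) = -67747/12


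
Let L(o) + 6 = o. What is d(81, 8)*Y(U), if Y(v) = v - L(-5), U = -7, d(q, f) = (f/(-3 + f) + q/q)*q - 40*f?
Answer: -2188/5 ≈ -437.60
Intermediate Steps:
L(o) = -6 + o
d(q, f) = -40*f + q*(1 + f/(-3 + f)) (d(q, f) = (f/(-3 + f) + 1)*q - 40*f = (1 + f/(-3 + f))*q - 40*f = q*(1 + f/(-3 + f)) - 40*f = -40*f + q*(1 + f/(-3 + f)))
Y(v) = 11 + v (Y(v) = v - (-6 - 5) = v - 1*(-11) = v + 11 = 11 + v)
d(81, 8)*Y(U) = ((-40*8² - 3*81 + 120*8 + 2*8*81)/(-3 + 8))*(11 - 7) = ((-40*64 - 243 + 960 + 1296)/5)*4 = ((-2560 - 243 + 960 + 1296)/5)*4 = ((⅕)*(-547))*4 = -547/5*4 = -2188/5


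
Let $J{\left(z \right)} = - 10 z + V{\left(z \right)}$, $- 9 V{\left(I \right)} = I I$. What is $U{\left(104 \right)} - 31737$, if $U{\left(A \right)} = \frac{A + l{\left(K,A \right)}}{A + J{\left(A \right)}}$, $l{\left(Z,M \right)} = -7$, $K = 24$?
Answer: $- \frac{610620753}{19240} \approx -31737.0$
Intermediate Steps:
$V{\left(I \right)} = - \frac{I^{2}}{9}$ ($V{\left(I \right)} = - \frac{I I}{9} = - \frac{I^{2}}{9}$)
$J{\left(z \right)} = - 10 z - \frac{z^{2}}{9}$
$U{\left(A \right)} = \frac{-7 + A}{A + \frac{A \left(-90 - A\right)}{9}}$ ($U{\left(A \right)} = \frac{A - 7}{A + \frac{A \left(-90 - A\right)}{9}} = \frac{-7 + A}{A + \frac{A \left(-90 - A\right)}{9}}$)
$U{\left(104 \right)} - 31737 = \frac{9 \left(7 - 104\right)}{104 \left(81 + 104\right)} - 31737 = 9 \cdot \frac{1}{104} \cdot \frac{1}{185} \left(7 - 104\right) - 31737 = 9 \cdot \frac{1}{104} \cdot \frac{1}{185} \left(-97\right) - 31737 = - \frac{873}{19240} - 31737 = - \frac{610620753}{19240}$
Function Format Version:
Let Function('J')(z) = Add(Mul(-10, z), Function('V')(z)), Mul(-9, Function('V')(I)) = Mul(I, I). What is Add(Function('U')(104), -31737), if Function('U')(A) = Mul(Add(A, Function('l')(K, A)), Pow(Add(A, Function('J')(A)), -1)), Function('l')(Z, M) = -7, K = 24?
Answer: Rational(-610620753, 19240) ≈ -31737.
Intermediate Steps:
Function('V')(I) = Mul(Rational(-1, 9), Pow(I, 2)) (Function('V')(I) = Mul(Rational(-1, 9), Mul(I, I)) = Mul(Rational(-1, 9), Pow(I, 2)))
Function('J')(z) = Add(Mul(-10, z), Mul(Rational(-1, 9), Pow(z, 2)))
Function('U')(A) = Mul(Pow(Add(A, Mul(Rational(1, 9), A, Add(-90, Mul(-1, A)))), -1), Add(-7, A)) (Function('U')(A) = Mul(Add(A, -7), Pow(Add(A, Mul(Rational(1, 9), A, Add(-90, Mul(-1, A)))), -1)) = Mul(Add(-7, A), Pow(Add(A, Mul(Rational(1, 9), A, Add(-90, Mul(-1, A)))), -1)) = Mul(Pow(Add(A, Mul(Rational(1, 9), A, Add(-90, Mul(-1, A)))), -1), Add(-7, A)))
Add(Function('U')(104), -31737) = Add(Mul(9, Pow(104, -1), Pow(Add(81, 104), -1), Add(7, Mul(-1, 104))), -31737) = Add(Mul(9, Rational(1, 104), Pow(185, -1), Add(7, -104)), -31737) = Add(Mul(9, Rational(1, 104), Rational(1, 185), -97), -31737) = Add(Rational(-873, 19240), -31737) = Rational(-610620753, 19240)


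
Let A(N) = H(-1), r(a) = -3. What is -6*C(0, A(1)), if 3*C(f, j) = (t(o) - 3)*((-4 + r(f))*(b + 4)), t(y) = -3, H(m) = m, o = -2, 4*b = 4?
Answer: -420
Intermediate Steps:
b = 1 (b = (¼)*4 = 1)
A(N) = -1
C(f, j) = 70 (C(f, j) = ((-3 - 3)*((-4 - 3)*(1 + 4)))/3 = (-(-42)*5)/3 = (-6*(-35))/3 = (⅓)*210 = 70)
-6*C(0, A(1)) = -6*70 = -420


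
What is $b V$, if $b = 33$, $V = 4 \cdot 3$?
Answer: $396$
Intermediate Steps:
$V = 12$
$b V = 33 \cdot 12 = 396$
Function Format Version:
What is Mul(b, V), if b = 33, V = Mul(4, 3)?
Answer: 396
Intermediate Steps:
V = 12
Mul(b, V) = Mul(33, 12) = 396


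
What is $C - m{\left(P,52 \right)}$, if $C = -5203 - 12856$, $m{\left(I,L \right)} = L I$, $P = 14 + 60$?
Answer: $-21907$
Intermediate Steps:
$P = 74$
$m{\left(I,L \right)} = I L$
$C = -18059$
$C - m{\left(P,52 \right)} = -18059 - 74 \cdot 52 = -18059 - 3848 = -21907$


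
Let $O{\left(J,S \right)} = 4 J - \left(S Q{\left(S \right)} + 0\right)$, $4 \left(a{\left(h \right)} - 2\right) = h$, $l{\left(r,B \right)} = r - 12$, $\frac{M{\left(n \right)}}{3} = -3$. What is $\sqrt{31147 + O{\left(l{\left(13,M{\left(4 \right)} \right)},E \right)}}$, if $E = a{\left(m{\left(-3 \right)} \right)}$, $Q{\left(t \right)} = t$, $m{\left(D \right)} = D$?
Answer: $\frac{\sqrt{498391}}{4} \approx 176.49$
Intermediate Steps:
$M{\left(n \right)} = -9$ ($M{\left(n \right)} = 3 \left(-3\right) = -9$)
$l{\left(r,B \right)} = -12 + r$
$a{\left(h \right)} = 2 + \frac{h}{4}$
$E = \frac{5}{4}$ ($E = 2 + \frac{1}{4} \left(-3\right) = 2 - \frac{3}{4} = \frac{5}{4} \approx 1.25$)
$O{\left(J,S \right)} = - S^{2} + 4 J$ ($O{\left(J,S \right)} = 4 J - \left(S S + 0\right) = 4 J - \left(S^{2} + 0\right) = 4 J - S^{2} = - S^{2} + 4 J$)
$\sqrt{31147 + O{\left(l{\left(13,M{\left(4 \right)} \right)},E \right)}} = \sqrt{31147 + \left(- \left(\frac{5}{4}\right)^{2} + 4 \left(-12 + 13\right)\right)} = \sqrt{31147 + \left(\left(-1\right) \frac{25}{16} + 4 \cdot 1\right)} = \sqrt{31147 + \left(- \frac{25}{16} + 4\right)} = \sqrt{31147 + \frac{39}{16}} = \sqrt{\frac{498391}{16}} = \frac{\sqrt{498391}}{4}$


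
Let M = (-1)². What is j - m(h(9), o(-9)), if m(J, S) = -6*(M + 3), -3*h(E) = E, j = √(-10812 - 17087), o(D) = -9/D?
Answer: 24 + I*√27899 ≈ 24.0 + 167.03*I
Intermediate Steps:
M = 1
j = I*√27899 (j = √(-27899) = I*√27899 ≈ 167.03*I)
h(E) = -E/3
m(J, S) = -24 (m(J, S) = -6*(1 + 3) = -6*4 = -24)
j - m(h(9), o(-9)) = I*√27899 - 1*(-24) = I*√27899 + 24 = 24 + I*√27899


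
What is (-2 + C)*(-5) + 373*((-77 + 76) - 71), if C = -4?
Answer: -26826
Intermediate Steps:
(-2 + C)*(-5) + 373*((-77 + 76) - 71) = (-2 - 4)*(-5) + 373*((-77 + 76) - 71) = -6*(-5) + 373*(-1 - 71) = 30 + 373*(-72) = 30 - 26856 = -26826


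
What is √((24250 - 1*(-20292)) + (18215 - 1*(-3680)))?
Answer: √66437 ≈ 257.75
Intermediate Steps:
√((24250 - 1*(-20292)) + (18215 - 1*(-3680))) = √((24250 + 20292) + (18215 + 3680)) = √(44542 + 21895) = √66437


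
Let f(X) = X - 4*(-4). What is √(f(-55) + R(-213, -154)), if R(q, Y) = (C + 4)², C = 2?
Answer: I*√3 ≈ 1.732*I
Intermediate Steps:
R(q, Y) = 36 (R(q, Y) = (2 + 4)² = 6² = 36)
f(X) = 16 + X (f(X) = X + 16 = 16 + X)
√(f(-55) + R(-213, -154)) = √((16 - 55) + 36) = √(-39 + 36) = √(-3) = I*√3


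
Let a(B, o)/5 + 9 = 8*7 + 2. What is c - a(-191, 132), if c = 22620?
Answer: 22375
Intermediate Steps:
a(B, o) = 245 (a(B, o) = -45 + 5*(8*7 + 2) = -45 + 5*(56 + 2) = -45 + 5*58 = -45 + 290 = 245)
c - a(-191, 132) = 22620 - 1*245 = 22620 - 245 = 22375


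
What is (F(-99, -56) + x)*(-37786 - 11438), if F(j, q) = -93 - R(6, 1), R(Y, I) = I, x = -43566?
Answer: 2149119840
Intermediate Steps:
F(j, q) = -94 (F(j, q) = -93 - 1*1 = -93 - 1 = -94)
(F(-99, -56) + x)*(-37786 - 11438) = (-94 - 43566)*(-37786 - 11438) = -43660*(-49224) = 2149119840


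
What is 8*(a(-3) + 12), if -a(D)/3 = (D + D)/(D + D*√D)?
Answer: 48*(-I + 2*√3)/(√3 - I) ≈ 84.0 + 20.785*I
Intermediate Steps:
a(D) = -6*D/(D + D^(3/2)) (a(D) = -3*(D + D)/(D + D*√D) = -3*2*D/(D + D^(3/2)) = -6*D/(D + D^(3/2)))
8*(a(-3) + 12) = 8*(-6*(-3)/(-3 + (-3)^(3/2)) + 12) = 8*(-6*(-3)/(-3 - 3*I*√3) + 12) = 8*(18/(-3 - 3*I*√3) + 12) = 8*(12 + 18/(-3 - 3*I*√3)) = 96 + 144/(-3 - 3*I*√3)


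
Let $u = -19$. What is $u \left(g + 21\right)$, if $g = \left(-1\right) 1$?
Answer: $-380$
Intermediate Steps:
$g = -1$
$u \left(g + 21\right) = - 19 \left(-1 + 21\right) = \left(-19\right) 20 = -380$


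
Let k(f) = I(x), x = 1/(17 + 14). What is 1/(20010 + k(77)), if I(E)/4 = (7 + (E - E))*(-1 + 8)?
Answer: 1/20206 ≈ 4.9490e-5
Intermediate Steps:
x = 1/31 ≈ 0.032258
I(E) = 196 (I(E) = 4*((7 + (E - E))*(-1 + 8)) = 4*((7 + 0)*7) = 4*(7*7) = 4*49 = 196)
k(f) = 196
1/(20010 + k(77)) = 1/(20010 + 196) = 1/20206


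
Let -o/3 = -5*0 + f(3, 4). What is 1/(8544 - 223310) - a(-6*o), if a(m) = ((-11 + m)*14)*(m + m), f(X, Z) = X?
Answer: -13963226257/214766 ≈ -65016.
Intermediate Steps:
o = -9 (o = -3*(-5*0 + 3) = -3*(0 + 3) = -3*3 = -9)
a(m) = 2*m*(-154 + 14*m) (a(m) = (-154 + 14*m)*(2*m) = 2*m*(-154 + 14*m))
1/(8544 - 223310) - a(-6*o) = 1/(8544 - 223310) - 28*(-6*(-9))*(-11 - 6*(-9)) = 1/(-214766) - 28*54*(-11 + 54) = -1/214766 - 28*54*43 = -1/214766 - 1*65016 = -1/214766 - 65016 = -13963226257/214766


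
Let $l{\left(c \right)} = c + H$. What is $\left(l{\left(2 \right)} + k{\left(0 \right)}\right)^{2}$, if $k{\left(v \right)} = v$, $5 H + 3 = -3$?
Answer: $\frac{16}{25} \approx 0.64$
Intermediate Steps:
$H = - \frac{6}{5}$ ($H = - \frac{3}{5} + \frac{1}{5} \left(-3\right) = - \frac{3}{5} - \frac{3}{5} = - \frac{6}{5} \approx -1.2$)
$l{\left(c \right)} = - \frac{6}{5} + c$ ($l{\left(c \right)} = c - \frac{6}{5} = - \frac{6}{5} + c$)
$\left(l{\left(2 \right)} + k{\left(0 \right)}\right)^{2} = \left(\left(- \frac{6}{5} + 2\right) + 0\right)^{2} = \left(\frac{4}{5} + 0\right)^{2} = \left(\frac{4}{5}\right)^{2} = \frac{16}{25}$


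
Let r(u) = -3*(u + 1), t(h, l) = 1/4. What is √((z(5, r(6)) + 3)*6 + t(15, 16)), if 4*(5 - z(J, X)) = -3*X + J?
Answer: I*√215/2 ≈ 7.3314*I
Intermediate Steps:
t(h, l) = ¼
r(u) = -3 - 3*u (r(u) = -3*(1 + u) = -3 - 3*u)
z(J, X) = 5 - J/4 + 3*X/4 (z(J, X) = 5 - (-3*X + J)/4 = 5 - (J - 3*X)/4 = 5 + (-J/4 + 3*X/4) = 5 - J/4 + 3*X/4)
√((z(5, r(6)) + 3)*6 + t(15, 16)) = √(((5 - ¼*5 + 3*(-3 - 3*6)/4) + 3)*6 + ¼) = √(((5 - 5/4 + 3*(-3 - 18)/4) + 3)*6 + ¼) = √(((5 - 5/4 + (¾)*(-21)) + 3)*6 + ¼) = √(((5 - 5/4 - 63/4) + 3)*6 + ¼) = √((-12 + 3)*6 + ¼) = √(-9*6 + ¼) = √(-54 + ¼) = √(-215/4) = I*√215/2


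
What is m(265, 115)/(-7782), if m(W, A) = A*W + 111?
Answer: -15293/3891 ≈ -3.9304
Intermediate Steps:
m(W, A) = 111 + A*W
m(265, 115)/(-7782) = (111 + 115*265)/(-7782) = (111 + 30475)*(-1/7782) = 30586*(-1/7782) = -15293/3891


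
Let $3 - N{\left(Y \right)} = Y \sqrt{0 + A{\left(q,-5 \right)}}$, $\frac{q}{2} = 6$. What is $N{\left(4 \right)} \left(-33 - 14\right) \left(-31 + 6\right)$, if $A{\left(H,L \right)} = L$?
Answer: $3525 - 4700 i \sqrt{5} \approx 3525.0 - 10510.0 i$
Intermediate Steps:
$q = 12$ ($q = 2 \cdot 6 = 12$)
$N{\left(Y \right)} = 3 - i Y \sqrt{5}$ ($N{\left(Y \right)} = 3 - Y \sqrt{0 - 5} = 3 - Y \sqrt{-5} = 3 - Y i \sqrt{5} = 3 - i Y \sqrt{5}$)
$N{\left(4 \right)} \left(-33 - 14\right) \left(-31 + 6\right) = \left(3 - i 4 \sqrt{5}\right) \left(-33 - 14\right) \left(-31 + 6\right) = \left(3 - 4 i \sqrt{5}\right) \left(\left(-47\right) \left(-25\right)\right) = \left(3 - 4 i \sqrt{5}\right) 1175 = 3525 - 4700 i \sqrt{5}$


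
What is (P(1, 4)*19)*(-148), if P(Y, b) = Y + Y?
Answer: -5624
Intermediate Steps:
P(Y, b) = 2*Y
(P(1, 4)*19)*(-148) = ((2*1)*19)*(-148) = (2*19)*(-148) = 38*(-148) = -5624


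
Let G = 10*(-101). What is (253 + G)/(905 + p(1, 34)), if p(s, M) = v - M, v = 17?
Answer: -757/888 ≈ -0.85248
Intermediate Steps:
p(s, M) = 17 - M
G = -1010
(253 + G)/(905 + p(1, 34)) = (253 - 1010)/(905 + (17 - 1*34)) = -757/(905 + (17 - 34)) = -757/(905 - 17) = -757/888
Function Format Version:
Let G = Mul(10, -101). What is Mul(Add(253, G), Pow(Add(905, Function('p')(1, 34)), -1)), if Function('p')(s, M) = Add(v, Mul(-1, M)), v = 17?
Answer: Rational(-757, 888) ≈ -0.85248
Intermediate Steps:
Function('p')(s, M) = Add(17, Mul(-1, M))
G = -1010
Mul(Add(253, G), Pow(Add(905, Function('p')(1, 34)), -1)) = Mul(Add(253, -1010), Pow(Add(905, Add(17, Mul(-1, 34))), -1)) = Mul(-757, Pow(Add(905, Add(17, -34)), -1)) = Mul(-757, Pow(Add(905, -17), -1)) = Mul(-757, Pow(888, -1)) = Mul(-757, Rational(1, 888)) = Rational(-757, 888)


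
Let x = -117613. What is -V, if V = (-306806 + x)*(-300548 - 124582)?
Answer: -180433249470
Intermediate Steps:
V = 180433249470 (V = (-306806 - 117613)*(-300548 - 124582) = -424419*(-425130) = 180433249470)
-V = -1*180433249470 = -180433249470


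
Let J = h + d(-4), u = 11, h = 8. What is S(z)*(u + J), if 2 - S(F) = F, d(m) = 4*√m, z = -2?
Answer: 76 + 32*I ≈ 76.0 + 32.0*I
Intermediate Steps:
S(F) = 2 - F
J = 8 + 8*I (J = 8 + 4*√(-4) = 8 + 4*(2*I) = 8 + 8*I ≈ 8.0 + 8.0*I)
S(z)*(u + J) = (2 - 1*(-2))*(11 + (8 + 8*I)) = (2 + 2)*(19 + 8*I) = 4*(19 + 8*I) = 76 + 32*I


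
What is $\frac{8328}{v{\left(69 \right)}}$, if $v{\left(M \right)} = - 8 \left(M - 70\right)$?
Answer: $1041$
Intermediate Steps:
$v{\left(M \right)} = 560 - 8 M$ ($v{\left(M \right)} = - 8 \left(-70 + M\right) = 560 - 8 M$)
$\frac{8328}{v{\left(69 \right)}} = \frac{8328}{560 - 552} = \frac{8328}{8} = 8328 \cdot \frac{1}{8} = 1041$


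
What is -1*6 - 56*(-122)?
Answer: 6826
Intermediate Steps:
-1*6 - 56*(-122) = -6 + 6832 = 6826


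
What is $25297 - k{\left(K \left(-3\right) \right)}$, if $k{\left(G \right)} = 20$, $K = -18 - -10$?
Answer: $25277$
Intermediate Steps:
$K = -8$ ($K = -18 + 10 = -8$)
$25297 - k{\left(K \left(-3\right) \right)} = 25297 - 20 = 25277$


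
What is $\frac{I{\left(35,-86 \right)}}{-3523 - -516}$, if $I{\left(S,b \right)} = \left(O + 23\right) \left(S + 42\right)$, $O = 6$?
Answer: $- \frac{2233}{3007} \approx -0.7426$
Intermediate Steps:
$I{\left(S,b \right)} = 1218 + 29 S$ ($I{\left(S,b \right)} = \left(6 + 23\right) \left(S + 42\right) = 29 \left(42 + S\right) = 1218 + 29 S$)
$\frac{I{\left(35,-86 \right)}}{-3523 - -516} = \frac{1218 + 29 \cdot 35}{-3523 - -516} = \frac{1218 + 1015}{-3523 + 516} = \frac{2233}{-3007} = 2233 \left(- \frac{1}{3007}\right) = - \frac{2233}{3007}$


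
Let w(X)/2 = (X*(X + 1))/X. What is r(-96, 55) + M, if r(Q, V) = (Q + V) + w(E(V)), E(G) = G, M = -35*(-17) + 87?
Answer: 753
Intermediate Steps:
M = 682 (M = 595 + 87 = 682)
w(X) = 2 + 2*X (w(X) = 2*((X*(X + 1))/X) = 2*((X*(1 + X))/X) = 2*(1 + X) = 2 + 2*X)
r(Q, V) = 2 + Q + 3*V (r(Q, V) = (Q + V) + (2 + 2*V) = 2 + Q + 3*V)
r(-96, 55) + M = (2 - 96 + 3*55) + 682 = (2 - 96 + 165) + 682 = 71 + 682 = 753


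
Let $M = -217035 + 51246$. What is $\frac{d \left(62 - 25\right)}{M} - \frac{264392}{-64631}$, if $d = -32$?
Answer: $\frac{43909808392}{10715108859} \approx 4.0979$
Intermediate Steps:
$M = -165789$
$\frac{d \left(62 - 25\right)}{M} - \frac{264392}{-64631} = \frac{\left(-32\right) \left(62 - 25\right)}{-165789} - \frac{264392}{-64631} = \left(-32\right) 37 \left(- \frac{1}{165789}\right) - - \frac{264392}{64631} = \left(-1184\right) \left(- \frac{1}{165789}\right) + \frac{264392}{64631} = \frac{1184}{165789} + \frac{264392}{64631} = \frac{43909808392}{10715108859}$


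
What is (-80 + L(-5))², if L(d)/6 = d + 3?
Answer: 8464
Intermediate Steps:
L(d) = 18 + 6*d (L(d) = 6*(d + 3) = 6*(3 + d) = 18 + 6*d)
(-80 + L(-5))² = (-80 + (18 + 6*(-5)))² = (-80 + (18 - 30))² = (-80 - 12)² = (-92)² = 8464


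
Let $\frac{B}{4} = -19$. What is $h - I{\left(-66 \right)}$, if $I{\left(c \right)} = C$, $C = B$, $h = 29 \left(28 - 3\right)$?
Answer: $801$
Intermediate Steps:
$h = 725$ ($h = 29 \cdot 25 = 725$)
$B = -76$ ($B = 4 \left(-19\right) = -76$)
$C = -76$
$I{\left(c \right)} = -76$
$h - I{\left(-66 \right)} = 725 - -76 = 725 + 76 = 801$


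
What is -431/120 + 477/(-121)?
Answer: -109391/14520 ≈ -7.5338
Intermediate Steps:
-431/120 + 477/(-121) = -431*1/120 + 477*(-1/121) = -431/120 - 477/121 = -109391/14520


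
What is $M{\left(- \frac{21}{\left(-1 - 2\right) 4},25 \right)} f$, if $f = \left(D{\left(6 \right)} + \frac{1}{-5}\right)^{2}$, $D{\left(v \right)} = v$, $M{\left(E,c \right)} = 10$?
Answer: $\frac{1682}{5} \approx 336.4$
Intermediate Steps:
$f = \frac{841}{25}$ ($f = \left(6 + \frac{1}{-5}\right)^{2} = \left(6 - \frac{1}{5}\right)^{2} = \left(\frac{29}{5}\right)^{2} = \frac{841}{25} \approx 33.64$)
$M{\left(- \frac{21}{\left(-1 - 2\right) 4},25 \right)} f = 10 \cdot \frac{841}{25} = \frac{1682}{5}$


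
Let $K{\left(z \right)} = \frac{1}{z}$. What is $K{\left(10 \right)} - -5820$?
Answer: $\frac{58201}{10} \approx 5820.1$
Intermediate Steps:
$K{\left(10 \right)} - -5820 = \frac{1}{10} - -5820 = \frac{1}{10} + 5820 = \frac{58201}{10}$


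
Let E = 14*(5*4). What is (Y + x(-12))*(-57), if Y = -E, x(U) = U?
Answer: 16644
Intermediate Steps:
E = 280 (E = 14*20 = 280)
Y = -280 (Y = -1*280 = -280)
(Y + x(-12))*(-57) = (-280 - 12)*(-57) = -292*(-57) = 16644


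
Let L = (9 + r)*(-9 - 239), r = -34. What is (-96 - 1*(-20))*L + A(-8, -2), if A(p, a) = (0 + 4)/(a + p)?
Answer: -2356002/5 ≈ -4.7120e+5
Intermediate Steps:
A(p, a) = 4/(a + p)
L = 6200 (L = (9 - 34)*(-9 - 239) = -25*(-248) = 6200)
(-96 - 1*(-20))*L + A(-8, -2) = (-96 - 1*(-20))*6200 + 4/(-2 - 8) = (-96 + 20)*6200 + 4/(-10) = -76*6200 + 4*(-1/10) = -471200 - 2/5 = -2356002/5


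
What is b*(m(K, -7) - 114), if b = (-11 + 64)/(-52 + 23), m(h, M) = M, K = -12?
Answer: 6413/29 ≈ 221.14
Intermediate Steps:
b = -53/29 (b = 53/(-29) = 53*(-1/29) = -53/29 ≈ -1.8276)
b*(m(K, -7) - 114) = -53*(-7 - 114)/29 = -53/29*(-121) = 6413/29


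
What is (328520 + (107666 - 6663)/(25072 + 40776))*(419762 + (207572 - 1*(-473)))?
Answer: 13581026114973141/65848 ≈ 2.0625e+11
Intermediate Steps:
(328520 + (107666 - 6663)/(25072 + 40776))*(419762 + (207572 - 1*(-473))) = (328520 + 101003/65848)*(419762 + (207572 + 473)) = (328520 + 101003*(1/65848))*(419762 + 208045) = (328520 + 101003/65848)*627807 = (21632485963/65848)*627807 = 13581026114973141/65848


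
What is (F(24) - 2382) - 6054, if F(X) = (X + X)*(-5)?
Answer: -8676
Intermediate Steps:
F(X) = -10*X (F(X) = (2*X)*(-5) = -10*X)
(F(24) - 2382) - 6054 = (-10*24 - 2382) - 6054 = (-240 - 2382) - 6054 = -2622 - 6054 = -8676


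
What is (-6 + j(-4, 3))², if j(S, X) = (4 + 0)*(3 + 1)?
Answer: 100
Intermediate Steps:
j(S, X) = 16 (j(S, X) = 4*4 = 16)
(-6 + j(-4, 3))² = (-6 + 16)² = 10² = 100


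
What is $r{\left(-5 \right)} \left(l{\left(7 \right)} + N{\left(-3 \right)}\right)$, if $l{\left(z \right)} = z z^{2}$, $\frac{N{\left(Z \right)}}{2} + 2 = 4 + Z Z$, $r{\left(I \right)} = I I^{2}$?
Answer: $-45625$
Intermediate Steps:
$r{\left(I \right)} = I^{3}$
$N{\left(Z \right)} = 4 + 2 Z^{2}$ ($N{\left(Z \right)} = -4 + 2 \left(4 + Z Z\right) = -4 + 2 \left(4 + Z^{2}\right) = -4 + \left(8 + 2 Z^{2}\right) = 4 + 2 Z^{2}$)
$l{\left(z \right)} = z^{3}$
$r{\left(-5 \right)} \left(l{\left(7 \right)} + N{\left(-3 \right)}\right) = \left(-5\right)^{3} \left(7^{3} + \left(4 + 2 \left(-3\right)^{2}\right)\right) = - 125 \left(343 + \left(4 + 2 \cdot 9\right)\right) = - 125 \left(343 + \left(4 + 18\right)\right) = - 125 \left(343 + 22\right) = \left(-125\right) 365 = -45625$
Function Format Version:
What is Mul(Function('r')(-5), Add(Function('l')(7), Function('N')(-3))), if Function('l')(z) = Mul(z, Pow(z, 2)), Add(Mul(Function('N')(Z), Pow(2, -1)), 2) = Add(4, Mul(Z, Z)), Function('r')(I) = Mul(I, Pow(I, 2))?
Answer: -45625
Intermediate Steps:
Function('r')(I) = Pow(I, 3)
Function('N')(Z) = Add(4, Mul(2, Pow(Z, 2))) (Function('N')(Z) = Add(-4, Mul(2, Add(4, Mul(Z, Z)))) = Add(-4, Mul(2, Add(4, Pow(Z, 2)))) = Add(-4, Add(8, Mul(2, Pow(Z, 2)))) = Add(4, Mul(2, Pow(Z, 2))))
Function('l')(z) = Pow(z, 3)
Mul(Function('r')(-5), Add(Function('l')(7), Function('N')(-3))) = Mul(Pow(-5, 3), Add(Pow(7, 3), Add(4, Mul(2, Pow(-3, 2))))) = Mul(-125, Add(343, Add(4, Mul(2, 9)))) = Mul(-125, Add(343, Add(4, 18))) = Mul(-125, Add(343, 22)) = Mul(-125, 365) = -45625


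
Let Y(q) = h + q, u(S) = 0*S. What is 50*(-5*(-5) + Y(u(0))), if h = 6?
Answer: 1550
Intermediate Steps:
u(S) = 0
Y(q) = 6 + q
50*(-5*(-5) + Y(u(0))) = 50*(-5*(-5) + (6 + 0)) = 50*(25 + 6) = 50*31 = 1550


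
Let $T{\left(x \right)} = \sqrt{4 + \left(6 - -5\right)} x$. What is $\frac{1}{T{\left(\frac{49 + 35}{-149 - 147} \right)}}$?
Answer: $- \frac{74 \sqrt{15}}{315} \approx -0.90984$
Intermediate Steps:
$T{\left(x \right)} = x \sqrt{15}$ ($T{\left(x \right)} = \sqrt{4 + \left(6 + 5\right)} x = \sqrt{4 + 11} x = \sqrt{15} x = x \sqrt{15}$)
$\frac{1}{T{\left(\frac{49 + 35}{-149 - 147} \right)}} = \frac{1}{\frac{49 + 35}{-149 - 147} \sqrt{15}} = \frac{1}{\frac{84}{-296} \sqrt{15}} = \frac{1}{84 \left(- \frac{1}{296}\right) \sqrt{15}} = \frac{1}{\left(- \frac{21}{74}\right) \sqrt{15}} = - \frac{74 \sqrt{15}}{315}$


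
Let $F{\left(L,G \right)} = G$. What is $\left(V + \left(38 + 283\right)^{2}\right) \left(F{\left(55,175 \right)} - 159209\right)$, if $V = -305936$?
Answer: $32267203430$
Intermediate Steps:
$\left(V + \left(38 + 283\right)^{2}\right) \left(F{\left(55,175 \right)} - 159209\right) = \left(-305936 + \left(38 + 283\right)^{2}\right) \left(175 - 159209\right) = \left(-305936 + 321^{2}\right) \left(-159034\right) = \left(-305936 + 103041\right) \left(-159034\right) = \left(-202895\right) \left(-159034\right) = 32267203430$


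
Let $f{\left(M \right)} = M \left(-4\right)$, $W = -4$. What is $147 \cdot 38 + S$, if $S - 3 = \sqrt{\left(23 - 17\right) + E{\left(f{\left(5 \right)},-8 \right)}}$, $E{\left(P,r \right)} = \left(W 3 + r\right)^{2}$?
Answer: $5589 + \sqrt{406} \approx 5609.1$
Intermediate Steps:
$f{\left(M \right)} = - 4 M$
$E{\left(P,r \right)} = \left(-12 + r\right)^{2}$ ($E{\left(P,r \right)} = \left(\left(-4\right) 3 + r\right)^{2} = \left(-12 + r\right)^{2}$)
$S = 3 + \sqrt{406}$ ($S = 3 + \sqrt{\left(23 - 17\right) + \left(-12 - 8\right)^{2}} = 3 + \sqrt{6 + \left(-20\right)^{2}} = 3 + \sqrt{6 + 400} = 3 + \sqrt{406} \approx 23.149$)
$147 \cdot 38 + S = 147 \cdot 38 + \left(3 + \sqrt{406}\right) = 5586 + \left(3 + \sqrt{406}\right) = 5589 + \sqrt{406}$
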